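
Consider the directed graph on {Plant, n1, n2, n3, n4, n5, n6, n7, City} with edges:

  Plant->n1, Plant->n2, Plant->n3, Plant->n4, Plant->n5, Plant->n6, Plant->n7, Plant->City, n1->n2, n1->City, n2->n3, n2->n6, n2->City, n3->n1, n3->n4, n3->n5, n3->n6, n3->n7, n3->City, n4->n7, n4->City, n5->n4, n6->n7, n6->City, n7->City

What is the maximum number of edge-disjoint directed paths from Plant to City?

7

Assign every edge capacity 1; by Menger, the answer equals the max flow.
Path Plant→City (+1); total 1.
Path Plant→n1→City (+1); total 2.
Path Plant→n2→City (+1); total 3.
Path Plant→n3→City (+1); total 4.
Path Plant→n4→City (+1); total 5.
Path Plant→n6→City (+1); total 6.
Path Plant→n7→City (+1); total 7.
No residual Plant→City path; max flow = 7.
Certifying cut of size 7: {Plant→City, Plant→n1, Plant→n2, Plant→n3, Plant→n6, n4→City, n7→City}.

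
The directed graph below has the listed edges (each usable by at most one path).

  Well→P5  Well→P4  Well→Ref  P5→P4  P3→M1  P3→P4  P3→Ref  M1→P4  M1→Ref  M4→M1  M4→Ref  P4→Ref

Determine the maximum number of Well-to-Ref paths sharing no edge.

Assign every edge capacity 1; by Menger, the answer equals the max flow.
Path Well→Ref (+1); total 1.
Path Well→P4→Ref (+1); total 2.
No residual Well→Ref path; max flow = 2.
Certifying cut of size 2: {P4→Ref, Well→Ref}.

2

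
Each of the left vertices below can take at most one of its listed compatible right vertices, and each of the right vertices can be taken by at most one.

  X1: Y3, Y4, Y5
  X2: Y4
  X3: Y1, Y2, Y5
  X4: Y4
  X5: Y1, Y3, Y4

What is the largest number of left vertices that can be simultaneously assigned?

4

Unit-capacity flow: source→left, listed edges, right→sink; max matching = max flow.
Augmenting path X1→Y3 (+1); matched 1.
Augmenting path X2→Y4 (+1); matched 2.
Augmenting path X3→Y1 (+1); matched 3.
Augmenting path X5→Y1→X3→Y2 (+1); matched 4.
No augmenting path remains; maximum matching = 4.
König certificate: {X1, X3, X5, Y4} is a vertex cover of size 4 (every listed pair touches it), so no matching can be larger.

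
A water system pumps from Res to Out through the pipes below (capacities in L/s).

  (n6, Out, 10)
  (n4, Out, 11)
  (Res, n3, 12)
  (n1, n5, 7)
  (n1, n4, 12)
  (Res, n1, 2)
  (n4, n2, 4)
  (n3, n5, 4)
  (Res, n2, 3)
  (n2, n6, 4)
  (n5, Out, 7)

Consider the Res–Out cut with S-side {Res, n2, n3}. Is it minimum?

No — its capacity is 10, but the minimum cut has capacity 9.

Given cut capacity: 2 + 4 + 4 = 10.
Augment Res→n1→n4→Out: bottleneck 2, flow now 2.
Augment Res→n2→n6→Out: bottleneck 3, flow now 5.
Augment Res→n3→n5→Out: bottleneck 4, flow now 9.
No augmenting path remains; maximum flow = 9.
In the residual graph, reachable from Res: {Res, n3}.
Min-cut edges: Res→n1 (2), Res→n2 (3), n3→n5 (4); capacity 2 + 3 + 4 = 9.
Cut capacity 10 exceeds the max flow 9, so it is not minimum.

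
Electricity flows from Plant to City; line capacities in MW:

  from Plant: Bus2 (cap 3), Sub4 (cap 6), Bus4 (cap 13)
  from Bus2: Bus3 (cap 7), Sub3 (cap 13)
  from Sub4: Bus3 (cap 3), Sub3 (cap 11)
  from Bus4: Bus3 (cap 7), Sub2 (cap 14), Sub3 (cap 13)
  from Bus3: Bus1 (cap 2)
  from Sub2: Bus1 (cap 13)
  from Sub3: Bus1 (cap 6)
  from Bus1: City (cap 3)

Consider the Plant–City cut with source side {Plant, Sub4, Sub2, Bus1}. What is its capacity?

33

Edges leaving {Plant, Sub4, Sub2, Bus1}: Plant→Bus2 (3), Plant→Bus4 (13), Sub4→Bus3 (3), Sub4→Sub3 (11), Bus1→City (3).
Cut capacity = 3 + 13 + 3 + 11 + 3 = 33.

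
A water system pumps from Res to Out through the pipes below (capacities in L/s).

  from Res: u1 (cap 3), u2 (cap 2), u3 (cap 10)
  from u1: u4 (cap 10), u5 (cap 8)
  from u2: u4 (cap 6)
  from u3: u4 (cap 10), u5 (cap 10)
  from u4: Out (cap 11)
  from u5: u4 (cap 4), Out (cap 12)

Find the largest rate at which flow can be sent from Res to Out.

15

Augment Res→u1→u4→Out: bottleneck 3, flow now 3.
Augment Res→u2→u4→Out: bottleneck 2, flow now 5.
Augment Res→u3→u4→Out: bottleneck 6, flow now 11.
Augment Res→u3→u5→Out: bottleneck 4, flow now 15.
No augmenting path remains; maximum flow = 15.
In the residual graph, reachable from Res: {Res}.
Min-cut edges: Res→u1 (3), Res→u2 (2), Res→u3 (10); capacity 3 + 2 + 10 = 15.
This cut is saturated, so no flow can exceed 15.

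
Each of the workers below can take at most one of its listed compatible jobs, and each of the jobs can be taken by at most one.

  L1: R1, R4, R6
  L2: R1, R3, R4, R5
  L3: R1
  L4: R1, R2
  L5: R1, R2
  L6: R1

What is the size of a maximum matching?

Unit-capacity flow: source→left, listed edges, right→sink; max matching = max flow.
Augmenting path L1→R1 (+1); matched 1.
Augmenting path L2→R3 (+1); matched 2.
Augmenting path L4→R2 (+1); matched 3.
Augmenting path L3→R1→L1→R4 (+1); matched 4.
No augmenting path remains; maximum matching = 4.
König certificate: {L1, L2, R1, R2} is a vertex cover of size 4 (every listed pair touches it), so no matching can be larger.

4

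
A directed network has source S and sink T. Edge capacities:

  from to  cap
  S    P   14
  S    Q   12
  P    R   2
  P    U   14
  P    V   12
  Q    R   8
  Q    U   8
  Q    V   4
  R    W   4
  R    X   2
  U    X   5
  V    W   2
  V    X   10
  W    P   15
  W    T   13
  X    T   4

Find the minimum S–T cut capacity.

Augment S→P→R→W→T: bottleneck 2, flow now 2.
Augment S→P→U→X→T: bottleneck 4, flow now 6.
Augment S→P→V→W→T: bottleneck 2, flow now 8.
Augment S→Q→R→W→T: bottleneck 2, flow now 10.
No augmenting path remains; maximum flow = 10.
By max-flow min-cut, the minimum cut capacity equals the max flow.
In the residual graph, reachable from S: {S, P, Q, R, U, V, X}.
Min-cut edges: R→W (4), V→W (2), X→T (4); capacity 4 + 2 + 4 = 10.

10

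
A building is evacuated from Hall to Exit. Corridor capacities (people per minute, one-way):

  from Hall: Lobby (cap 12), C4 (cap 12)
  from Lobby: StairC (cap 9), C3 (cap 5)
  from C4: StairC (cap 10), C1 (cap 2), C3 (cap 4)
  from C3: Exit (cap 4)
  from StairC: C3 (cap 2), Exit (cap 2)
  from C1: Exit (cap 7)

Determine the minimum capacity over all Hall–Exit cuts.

Augment Hall→Lobby→C3→Exit: bottleneck 4, flow now 4.
Augment Hall→Lobby→StairC→Exit: bottleneck 2, flow now 6.
Augment Hall→C4→C1→Exit: bottleneck 2, flow now 8.
No augmenting path remains; maximum flow = 8.
By max-flow min-cut, the minimum cut capacity equals the max flow.
In the residual graph, reachable from Hall: {Hall, Lobby, C4, C3, StairC}.
Min-cut edges: C4→C1 (2), C3→Exit (4), StairC→Exit (2); capacity 2 + 4 + 2 = 8.

8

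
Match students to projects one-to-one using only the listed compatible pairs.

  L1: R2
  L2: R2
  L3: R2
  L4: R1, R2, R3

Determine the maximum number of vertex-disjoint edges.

Unit-capacity flow: source→left, listed edges, right→sink; max matching = max flow.
Augmenting path L1→R2 (+1); matched 1.
Augmenting path L4→R1 (+1); matched 2.
No augmenting path remains; maximum matching = 2.
König certificate: {L4, R2} is a vertex cover of size 2 (every listed pair touches it), so no matching can be larger.

2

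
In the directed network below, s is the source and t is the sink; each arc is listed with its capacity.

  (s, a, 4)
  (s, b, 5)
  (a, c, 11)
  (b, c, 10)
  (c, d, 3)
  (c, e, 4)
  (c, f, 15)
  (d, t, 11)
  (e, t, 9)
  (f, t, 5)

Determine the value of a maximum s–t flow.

Augment s→a→c→d→t: bottleneck 3, flow now 3.
Augment s→a→c→e→t: bottleneck 1, flow now 4.
Augment s→b→c→e→t: bottleneck 3, flow now 7.
Augment s→b→c→f→t: bottleneck 2, flow now 9.
No augmenting path remains; maximum flow = 9.
In the residual graph, reachable from s: {s}.
Min-cut edges: s→a (4), s→b (5); capacity 4 + 5 = 9.
This cut is saturated, so no flow can exceed 9.

9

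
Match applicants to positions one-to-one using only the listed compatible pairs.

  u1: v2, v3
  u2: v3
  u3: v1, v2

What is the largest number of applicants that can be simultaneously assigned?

3

Unit-capacity flow: source→left, listed edges, right→sink; max matching = max flow.
Augmenting path u1→v2 (+1); matched 1.
Augmenting path u2→v3 (+1); matched 2.
Augmenting path u3→v1 (+1); matched 3.
No augmenting path remains; maximum matching = 3.
König certificate: {u1, u2, u3} is a vertex cover of size 3 (every listed pair touches it), so no matching can be larger.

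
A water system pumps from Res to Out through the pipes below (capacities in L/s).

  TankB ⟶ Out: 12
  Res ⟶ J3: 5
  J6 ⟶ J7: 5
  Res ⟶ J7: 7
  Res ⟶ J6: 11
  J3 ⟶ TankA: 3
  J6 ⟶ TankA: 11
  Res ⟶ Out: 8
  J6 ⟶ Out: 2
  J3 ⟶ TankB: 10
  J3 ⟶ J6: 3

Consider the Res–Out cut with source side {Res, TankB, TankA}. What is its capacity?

43

Edges leaving {Res, TankB, TankA}: Res→J3 (5), Res→J6 (11), Res→J7 (7), Res→Out (8), TankB→Out (12).
Cut capacity = 5 + 11 + 7 + 8 + 12 = 43.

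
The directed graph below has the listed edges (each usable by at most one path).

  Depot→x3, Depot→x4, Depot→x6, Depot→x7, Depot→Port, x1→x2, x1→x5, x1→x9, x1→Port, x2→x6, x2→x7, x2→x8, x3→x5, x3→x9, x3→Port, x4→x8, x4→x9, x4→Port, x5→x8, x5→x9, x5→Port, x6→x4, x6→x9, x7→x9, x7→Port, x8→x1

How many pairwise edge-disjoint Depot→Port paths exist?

5

Assign every edge capacity 1; by Menger, the answer equals the max flow.
Path Depot→Port (+1); total 1.
Path Depot→x3→Port (+1); total 2.
Path Depot→x4→Port (+1); total 3.
Path Depot→x7→Port (+1); total 4.
Path Depot→x6→x4→x8→x1→Port (+1); total 5.
No residual Depot→Port path; max flow = 5.
Certifying cut of size 5: {Depot→Port, Depot→x3, Depot→x4, Depot→x6, Depot→x7}.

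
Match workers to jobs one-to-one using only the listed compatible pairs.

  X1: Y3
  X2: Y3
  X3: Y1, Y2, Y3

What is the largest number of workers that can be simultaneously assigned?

Unit-capacity flow: source→left, listed edges, right→sink; max matching = max flow.
Augmenting path X1→Y3 (+1); matched 1.
Augmenting path X3→Y1 (+1); matched 2.
No augmenting path remains; maximum matching = 2.
König certificate: {X3, Y3} is a vertex cover of size 2 (every listed pair touches it), so no matching can be larger.

2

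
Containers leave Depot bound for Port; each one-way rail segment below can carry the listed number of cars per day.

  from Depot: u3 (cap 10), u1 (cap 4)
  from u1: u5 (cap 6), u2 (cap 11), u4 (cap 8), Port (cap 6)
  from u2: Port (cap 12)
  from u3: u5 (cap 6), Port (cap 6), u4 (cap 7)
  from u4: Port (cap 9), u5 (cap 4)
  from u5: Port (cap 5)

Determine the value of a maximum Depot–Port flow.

14

Augment Depot→u1→Port: bottleneck 4, flow now 4.
Augment Depot→u3→Port: bottleneck 6, flow now 10.
Augment Depot→u3→u4→Port: bottleneck 4, flow now 14.
No augmenting path remains; maximum flow = 14.
In the residual graph, reachable from Depot: {Depot}.
Min-cut edges: Depot→u1 (4), Depot→u3 (10); capacity 4 + 10 = 14.
This cut is saturated, so no flow can exceed 14.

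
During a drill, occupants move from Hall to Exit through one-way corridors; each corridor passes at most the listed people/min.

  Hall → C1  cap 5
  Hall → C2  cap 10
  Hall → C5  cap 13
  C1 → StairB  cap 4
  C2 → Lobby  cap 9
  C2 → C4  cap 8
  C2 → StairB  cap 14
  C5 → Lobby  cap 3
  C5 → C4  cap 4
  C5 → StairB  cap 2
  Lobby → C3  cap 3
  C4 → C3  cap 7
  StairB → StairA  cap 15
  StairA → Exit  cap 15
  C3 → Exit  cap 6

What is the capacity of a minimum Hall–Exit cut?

21

Augment Hall→C1→StairB→StairA→Exit: bottleneck 4, flow now 4.
Augment Hall→C2→Lobby→C3→Exit: bottleneck 3, flow now 7.
Augment Hall→C2→C4→C3→Exit: bottleneck 3, flow now 10.
Augment Hall→C2→StairB→StairA→Exit: bottleneck 4, flow now 14.
Augment Hall→C5→StairB→StairA→Exit: bottleneck 2, flow now 16.
Augment Hall→C5→Lobby→C2→StairB→StairA→Exit: bottleneck 3, flow now 19. (uses reverse residual edge)
Augment Hall→C5→C4→C2→StairB→StairA→Exit: bottleneck 2, flow now 21. (uses reverse residual edge)
No augmenting path remains; maximum flow = 21.
By max-flow min-cut, the minimum cut capacity equals the max flow.
In the residual graph, reachable from Hall: {Hall, C1, C2, C5, Lobby, C4, StairB, C3}.
Min-cut edges: StairB→StairA (15), C3→Exit (6); capacity 15 + 6 = 21.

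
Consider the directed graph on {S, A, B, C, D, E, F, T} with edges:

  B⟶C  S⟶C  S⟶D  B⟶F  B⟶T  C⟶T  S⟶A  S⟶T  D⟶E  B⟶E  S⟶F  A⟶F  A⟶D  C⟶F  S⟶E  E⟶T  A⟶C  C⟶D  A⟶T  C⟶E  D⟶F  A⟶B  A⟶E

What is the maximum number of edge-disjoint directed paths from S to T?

4

Assign every edge capacity 1; by Menger, the answer equals the max flow.
Path S→T (+1); total 1.
Path S→A→T (+1); total 2.
Path S→C→T (+1); total 3.
Path S→E→T (+1); total 4.
No residual S→T path; max flow = 4.
Certifying cut of size 4: {E→T, S→A, S→C, S→T}.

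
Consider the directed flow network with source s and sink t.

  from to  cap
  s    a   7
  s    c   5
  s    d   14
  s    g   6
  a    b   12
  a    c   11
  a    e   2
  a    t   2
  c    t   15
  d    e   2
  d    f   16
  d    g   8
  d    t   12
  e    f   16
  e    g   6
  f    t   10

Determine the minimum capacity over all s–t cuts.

26

Augment s→a→t: bottleneck 2, flow now 2.
Augment s→c→t: bottleneck 5, flow now 7.
Augment s→d→t: bottleneck 12, flow now 19.
Augment s→a→c→t: bottleneck 5, flow now 24.
Augment s→d→f→t: bottleneck 2, flow now 26.
No augmenting path remains; maximum flow = 26.
By max-flow min-cut, the minimum cut capacity equals the max flow.
In the residual graph, reachable from s: {s, g}.
Min-cut edges: s→a (7), s→c (5), s→d (14); capacity 7 + 5 + 14 = 26.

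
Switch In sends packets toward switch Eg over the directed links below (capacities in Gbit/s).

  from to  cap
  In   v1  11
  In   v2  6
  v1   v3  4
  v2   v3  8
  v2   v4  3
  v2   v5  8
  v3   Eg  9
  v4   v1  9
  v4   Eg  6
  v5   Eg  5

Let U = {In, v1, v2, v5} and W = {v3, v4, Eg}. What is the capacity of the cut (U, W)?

20

Edges leaving {In, v1, v2, v5}: v1→v3 (4), v2→v3 (8), v2→v4 (3), v5→Eg (5).
Cut capacity = 4 + 8 + 3 + 5 = 20.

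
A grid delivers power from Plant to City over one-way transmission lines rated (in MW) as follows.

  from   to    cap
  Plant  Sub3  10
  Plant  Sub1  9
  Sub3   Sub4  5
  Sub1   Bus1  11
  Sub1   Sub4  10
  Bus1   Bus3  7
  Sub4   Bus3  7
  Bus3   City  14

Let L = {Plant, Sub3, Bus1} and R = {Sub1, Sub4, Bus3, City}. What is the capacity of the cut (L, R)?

Edges leaving {Plant, Sub3, Bus1}: Plant→Sub1 (9), Sub3→Sub4 (5), Bus1→Bus3 (7).
Cut capacity = 9 + 5 + 7 = 21.

21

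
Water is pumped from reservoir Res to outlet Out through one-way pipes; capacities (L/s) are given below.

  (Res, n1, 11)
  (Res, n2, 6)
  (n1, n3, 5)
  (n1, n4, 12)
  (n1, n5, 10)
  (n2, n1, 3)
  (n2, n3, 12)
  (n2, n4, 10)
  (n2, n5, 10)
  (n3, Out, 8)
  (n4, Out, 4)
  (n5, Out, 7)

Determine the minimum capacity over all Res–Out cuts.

17

Augment Res→n1→n3→Out: bottleneck 5, flow now 5.
Augment Res→n1→n4→Out: bottleneck 4, flow now 9.
Augment Res→n1→n5→Out: bottleneck 2, flow now 11.
Augment Res→n2→n3→Out: bottleneck 3, flow now 14.
Augment Res→n2→n5→Out: bottleneck 3, flow now 17.
No augmenting path remains; maximum flow = 17.
By max-flow min-cut, the minimum cut capacity equals the max flow.
In the residual graph, reachable from Res: {Res}.
Min-cut edges: Res→n1 (11), Res→n2 (6); capacity 11 + 6 = 17.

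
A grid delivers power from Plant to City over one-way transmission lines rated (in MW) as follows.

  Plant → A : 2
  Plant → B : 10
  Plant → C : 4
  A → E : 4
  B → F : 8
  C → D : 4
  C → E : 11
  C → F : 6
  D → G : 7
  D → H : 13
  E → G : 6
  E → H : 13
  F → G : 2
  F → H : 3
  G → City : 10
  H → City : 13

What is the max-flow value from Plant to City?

11

Augment Plant→A→E→G→City: bottleneck 2, flow now 2.
Augment Plant→B→F→G→City: bottleneck 2, flow now 4.
Augment Plant→B→F→H→City: bottleneck 3, flow now 7.
Augment Plant→C→D→G→City: bottleneck 4, flow now 11.
No augmenting path remains; maximum flow = 11.
In the residual graph, reachable from Plant: {Plant, B, F}.
Min-cut edges: Plant→A (2), Plant→C (4), F→G (2), F→H (3); capacity 2 + 4 + 2 + 3 = 11.
This cut is saturated, so no flow can exceed 11.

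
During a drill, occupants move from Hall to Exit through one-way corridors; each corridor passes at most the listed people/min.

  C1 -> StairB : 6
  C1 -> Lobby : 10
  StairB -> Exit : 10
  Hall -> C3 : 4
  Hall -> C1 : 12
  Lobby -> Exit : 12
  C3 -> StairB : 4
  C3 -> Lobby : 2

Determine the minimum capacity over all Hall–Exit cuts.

Augment Hall→C3→Lobby→Exit: bottleneck 2, flow now 2.
Augment Hall→C3→StairB→Exit: bottleneck 2, flow now 4.
Augment Hall→C1→Lobby→Exit: bottleneck 10, flow now 14.
Augment Hall→C1→StairB→Exit: bottleneck 2, flow now 16.
No augmenting path remains; maximum flow = 16.
By max-flow min-cut, the minimum cut capacity equals the max flow.
In the residual graph, reachable from Hall: {Hall}.
Min-cut edges: Hall→C3 (4), Hall→C1 (12); capacity 4 + 12 = 16.

16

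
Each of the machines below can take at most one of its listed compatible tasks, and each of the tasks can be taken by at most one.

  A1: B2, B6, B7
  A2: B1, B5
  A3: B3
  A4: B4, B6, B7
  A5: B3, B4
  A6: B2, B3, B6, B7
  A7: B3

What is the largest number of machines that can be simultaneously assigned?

6

Unit-capacity flow: source→left, listed edges, right→sink; max matching = max flow.
Augmenting path A1→B2 (+1); matched 1.
Augmenting path A2→B1 (+1); matched 2.
Augmenting path A3→B3 (+1); matched 3.
Augmenting path A4→B4 (+1); matched 4.
Augmenting path A6→B6 (+1); matched 5.
Augmenting path A5→B4→A4→B7 (+1); matched 6.
No augmenting path remains; maximum matching = 6.
König certificate: {A1, A2, A4, A5, A6, B3} is a vertex cover of size 6 (every listed pair touches it), so no matching can be larger.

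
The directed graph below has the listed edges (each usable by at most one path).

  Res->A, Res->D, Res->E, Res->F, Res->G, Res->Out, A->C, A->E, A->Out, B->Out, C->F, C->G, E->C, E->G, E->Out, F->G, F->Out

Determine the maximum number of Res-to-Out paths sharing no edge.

Assign every edge capacity 1; by Menger, the answer equals the max flow.
Path Res→Out (+1); total 1.
Path Res→A→Out (+1); total 2.
Path Res→E→Out (+1); total 3.
Path Res→F→Out (+1); total 4.
No residual Res→Out path; max flow = 4.
Certifying cut of size 4: {Res→A, Res→E, Res→F, Res→Out}.

4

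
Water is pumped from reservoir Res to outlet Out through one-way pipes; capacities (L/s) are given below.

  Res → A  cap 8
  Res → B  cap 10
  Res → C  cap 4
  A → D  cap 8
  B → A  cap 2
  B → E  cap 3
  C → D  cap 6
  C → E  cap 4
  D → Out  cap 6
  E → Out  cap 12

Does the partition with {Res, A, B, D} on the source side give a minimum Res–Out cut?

Yes — it is a minimum cut (capacity 13).

Given cut capacity: 4 + 3 + 6 = 13.
Augment Res→A→D→Out: bottleneck 6, flow now 6.
Augment Res→B→E→Out: bottleneck 3, flow now 9.
Augment Res→C→E→Out: bottleneck 4, flow now 13.
No augmenting path remains; maximum flow = 13.
Cut capacity 13 equals the max flow, so it is a minimum cut.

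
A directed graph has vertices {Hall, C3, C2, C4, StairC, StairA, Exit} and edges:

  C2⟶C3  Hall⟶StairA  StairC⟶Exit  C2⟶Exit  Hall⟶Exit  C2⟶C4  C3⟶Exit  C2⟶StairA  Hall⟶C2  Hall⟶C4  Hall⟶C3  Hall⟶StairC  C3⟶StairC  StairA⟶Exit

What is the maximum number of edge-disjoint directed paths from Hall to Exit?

Assign every edge capacity 1; by Menger, the answer equals the max flow.
Path Hall→Exit (+1); total 1.
Path Hall→C3→Exit (+1); total 2.
Path Hall→C2→Exit (+1); total 3.
Path Hall→StairC→Exit (+1); total 4.
Path Hall→StairA→Exit (+1); total 5.
No residual Hall→Exit path; max flow = 5.
Certifying cut of size 5: {Hall→C2, Hall→C3, Hall→Exit, Hall→StairA, Hall→StairC}.

5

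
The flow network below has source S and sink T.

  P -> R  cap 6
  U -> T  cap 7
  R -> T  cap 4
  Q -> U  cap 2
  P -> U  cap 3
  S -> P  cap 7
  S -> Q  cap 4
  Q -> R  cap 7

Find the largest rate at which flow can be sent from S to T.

Augment S→P→R→T: bottleneck 4, flow now 4.
Augment S→P→U→T: bottleneck 3, flow now 7.
Augment S→Q→U→T: bottleneck 2, flow now 9.
No augmenting path remains; maximum flow = 9.
In the residual graph, reachable from S: {S, P, Q, R}.
Min-cut edges: P→U (3), Q→U (2), R→T (4); capacity 3 + 2 + 4 = 9.
This cut is saturated, so no flow can exceed 9.

9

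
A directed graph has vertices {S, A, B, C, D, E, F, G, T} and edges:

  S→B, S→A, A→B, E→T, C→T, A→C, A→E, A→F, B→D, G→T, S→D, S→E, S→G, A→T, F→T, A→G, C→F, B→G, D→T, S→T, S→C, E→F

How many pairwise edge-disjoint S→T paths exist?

Assign every edge capacity 1; by Menger, the answer equals the max flow.
Path S→T (+1); total 1.
Path S→A→T (+1); total 2.
Path S→C→T (+1); total 3.
Path S→D→T (+1); total 4.
Path S→E→T (+1); total 5.
Path S→G→T (+1); total 6.
No residual S→T path; max flow = 6.
Certifying cut of size 6: {D→T, G→T, S→A, S→C, S→E, S→T}.

6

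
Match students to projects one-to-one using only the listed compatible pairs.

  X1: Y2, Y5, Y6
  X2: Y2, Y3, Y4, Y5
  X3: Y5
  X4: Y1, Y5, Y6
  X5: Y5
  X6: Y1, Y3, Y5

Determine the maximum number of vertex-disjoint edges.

5

Unit-capacity flow: source→left, listed edges, right→sink; max matching = max flow.
Augmenting path X1→Y2 (+1); matched 1.
Augmenting path X2→Y3 (+1); matched 2.
Augmenting path X3→Y5 (+1); matched 3.
Augmenting path X4→Y1 (+1); matched 4.
Augmenting path X6→Y1→X4→Y6 (+1); matched 5.
No augmenting path remains; maximum matching = 5.
König certificate: {X1, X2, X4, X6, Y5} is a vertex cover of size 5 (every listed pair touches it), so no matching can be larger.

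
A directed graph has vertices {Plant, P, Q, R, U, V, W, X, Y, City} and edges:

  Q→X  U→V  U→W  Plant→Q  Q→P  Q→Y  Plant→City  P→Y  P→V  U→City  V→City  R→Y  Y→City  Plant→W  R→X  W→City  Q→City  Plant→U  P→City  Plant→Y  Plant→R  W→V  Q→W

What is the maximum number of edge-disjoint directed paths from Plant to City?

Assign every edge capacity 1; by Menger, the answer equals the max flow.
Path Plant→City (+1); total 1.
Path Plant→Q→City (+1); total 2.
Path Plant→U→City (+1); total 3.
Path Plant→W→City (+1); total 4.
Path Plant→Y→City (+1); total 5.
No residual Plant→City path; max flow = 5.
Certifying cut of size 5: {Plant→City, Plant→Q, Plant→U, Plant→W, Y→City}.

5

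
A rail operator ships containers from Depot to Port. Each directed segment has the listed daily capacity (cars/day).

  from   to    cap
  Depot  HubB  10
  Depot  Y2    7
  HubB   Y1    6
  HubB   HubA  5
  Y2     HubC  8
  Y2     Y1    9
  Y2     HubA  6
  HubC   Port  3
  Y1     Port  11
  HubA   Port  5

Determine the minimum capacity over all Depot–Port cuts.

Augment Depot→HubB→Y1→Port: bottleneck 6, flow now 6.
Augment Depot→HubB→HubA→Port: bottleneck 4, flow now 10.
Augment Depot→Y2→HubC→Port: bottleneck 3, flow now 13.
Augment Depot→Y2→Y1→Port: bottleneck 4, flow now 17.
No augmenting path remains; maximum flow = 17.
By max-flow min-cut, the minimum cut capacity equals the max flow.
In the residual graph, reachable from Depot: {Depot}.
Min-cut edges: Depot→HubB (10), Depot→Y2 (7); capacity 10 + 7 = 17.

17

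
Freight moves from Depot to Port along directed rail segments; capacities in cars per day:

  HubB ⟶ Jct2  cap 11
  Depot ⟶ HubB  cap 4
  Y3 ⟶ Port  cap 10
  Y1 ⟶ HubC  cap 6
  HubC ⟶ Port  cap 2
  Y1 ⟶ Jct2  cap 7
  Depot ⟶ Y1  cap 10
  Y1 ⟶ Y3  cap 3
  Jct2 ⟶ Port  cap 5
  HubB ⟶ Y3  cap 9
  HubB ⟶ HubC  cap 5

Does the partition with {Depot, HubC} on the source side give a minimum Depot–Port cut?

Given cut capacity: 10 + 4 + 2 = 16.
Augment Depot→Y1→Y3→Port: bottleneck 3, flow now 3.
Augment Depot→Y1→HubC→Port: bottleneck 2, flow now 5.
Augment Depot→Y1→Jct2→Port: bottleneck 5, flow now 10.
Augment Depot→HubB→Y3→Port: bottleneck 4, flow now 14.
No augmenting path remains; maximum flow = 14.
In the residual graph, reachable from Depot: {Depot}.
Min-cut edges: Depot→Y1 (10), Depot→HubB (4); capacity 10 + 4 = 14.
Cut capacity 16 exceeds the max flow 14, so it is not minimum.

No — its capacity is 16, but the minimum cut has capacity 14.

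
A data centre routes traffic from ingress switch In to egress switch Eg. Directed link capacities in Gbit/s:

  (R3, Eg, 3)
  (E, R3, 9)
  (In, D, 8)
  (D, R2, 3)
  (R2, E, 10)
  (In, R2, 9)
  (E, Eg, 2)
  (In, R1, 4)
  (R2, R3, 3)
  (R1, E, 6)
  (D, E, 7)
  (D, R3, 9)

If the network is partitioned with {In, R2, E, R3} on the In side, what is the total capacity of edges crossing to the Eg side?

17

Edges leaving {In, R2, E, R3}: In→R1 (4), In→D (8), E→Eg (2), R3→Eg (3).
Cut capacity = 4 + 8 + 2 + 3 = 17.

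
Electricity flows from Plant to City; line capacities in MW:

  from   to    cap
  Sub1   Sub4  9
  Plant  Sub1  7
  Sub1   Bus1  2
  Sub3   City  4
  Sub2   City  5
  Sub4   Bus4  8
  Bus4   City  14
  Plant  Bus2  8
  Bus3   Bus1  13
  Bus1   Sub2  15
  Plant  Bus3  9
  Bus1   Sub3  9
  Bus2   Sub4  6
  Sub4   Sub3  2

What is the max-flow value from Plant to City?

17

Augment Plant→Bus2→Sub4→Sub3→City: bottleneck 2, flow now 2.
Augment Plant→Bus2→Sub4→Bus4→City: bottleneck 4, flow now 6.
Augment Plant→Sub1→Bus1→Sub3→City: bottleneck 2, flow now 8.
Augment Plant→Sub1→Sub4→Bus4→City: bottleneck 4, flow now 12.
Augment Plant→Bus3→Bus1→Sub2→City: bottleneck 5, flow now 17.
No augmenting path remains; maximum flow = 17.
In the residual graph, reachable from Plant: {Plant, Bus2, Sub1, Bus3, Bus1, Sub4, Sub3, Sub2}.
Min-cut edges: Sub4→Bus4 (8), Sub3→City (4), Sub2→City (5); capacity 8 + 4 + 5 = 17.
This cut is saturated, so no flow can exceed 17.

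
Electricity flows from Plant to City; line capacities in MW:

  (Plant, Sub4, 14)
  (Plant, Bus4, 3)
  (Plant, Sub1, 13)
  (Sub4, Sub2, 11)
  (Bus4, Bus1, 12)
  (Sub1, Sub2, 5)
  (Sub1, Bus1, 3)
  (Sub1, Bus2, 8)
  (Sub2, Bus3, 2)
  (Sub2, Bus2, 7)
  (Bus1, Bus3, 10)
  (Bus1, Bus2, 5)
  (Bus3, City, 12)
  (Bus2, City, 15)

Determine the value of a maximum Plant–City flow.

23

Augment Plant→Sub1→Bus2→City: bottleneck 8, flow now 8.
Augment Plant→Sub4→Sub2→Bus3→City: bottleneck 2, flow now 10.
Augment Plant→Sub4→Sub2→Bus2→City: bottleneck 7, flow now 17.
Augment Plant→Bus4→Bus1→Bus3→City: bottleneck 3, flow now 20.
Augment Plant→Sub1→Bus1→Bus3→City: bottleneck 3, flow now 23.
No augmenting path remains; maximum flow = 23.
In the residual graph, reachable from Plant: {Plant, Sub4, Sub1, Sub2}.
Min-cut edges: Plant→Bus4 (3), Sub1→Bus1 (3), Sub1→Bus2 (8), Sub2→Bus3 (2), Sub2→Bus2 (7); capacity 3 + 3 + 8 + 2 + 7 = 23.
This cut is saturated, so no flow can exceed 23.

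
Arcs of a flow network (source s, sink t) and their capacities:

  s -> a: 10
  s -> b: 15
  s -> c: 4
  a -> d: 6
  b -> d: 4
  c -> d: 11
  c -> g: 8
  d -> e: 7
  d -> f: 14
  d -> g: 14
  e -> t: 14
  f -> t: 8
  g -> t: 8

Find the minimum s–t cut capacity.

Augment s→c→g→t: bottleneck 4, flow now 4.
Augment s→a→d→e→t: bottleneck 6, flow now 10.
Augment s→b→d→e→t: bottleneck 1, flow now 11.
Augment s→b→d→f→t: bottleneck 3, flow now 14.
No augmenting path remains; maximum flow = 14.
By max-flow min-cut, the minimum cut capacity equals the max flow.
In the residual graph, reachable from s: {s, a, b}.
Min-cut edges: s→c (4), a→d (6), b→d (4); capacity 4 + 6 + 4 = 14.

14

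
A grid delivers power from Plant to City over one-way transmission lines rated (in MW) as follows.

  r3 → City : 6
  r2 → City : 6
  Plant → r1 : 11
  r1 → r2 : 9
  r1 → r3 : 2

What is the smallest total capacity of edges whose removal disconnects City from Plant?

Augment Plant→r1→r2→City: bottleneck 6, flow now 6.
Augment Plant→r1→r3→City: bottleneck 2, flow now 8.
No augmenting path remains; maximum flow = 8.
By max-flow min-cut, the minimum cut capacity equals the max flow.
In the residual graph, reachable from Plant: {Plant, r1, r2}.
Min-cut edges: r1→r3 (2), r2→City (6); capacity 2 + 6 = 8.

8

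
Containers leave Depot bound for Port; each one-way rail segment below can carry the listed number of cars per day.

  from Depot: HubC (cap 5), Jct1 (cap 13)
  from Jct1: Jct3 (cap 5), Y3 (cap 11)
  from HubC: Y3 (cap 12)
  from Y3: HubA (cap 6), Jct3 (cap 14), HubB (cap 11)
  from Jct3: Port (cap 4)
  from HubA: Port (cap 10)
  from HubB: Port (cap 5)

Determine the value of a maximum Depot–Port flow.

15

Augment Depot→Jct1→Jct3→Port: bottleneck 4, flow now 4.
Augment Depot→Jct1→Y3→HubA→Port: bottleneck 6, flow now 10.
Augment Depot→Jct1→Y3→HubB→Port: bottleneck 3, flow now 13.
Augment Depot→HubC→Y3→HubB→Port: bottleneck 2, flow now 15.
No augmenting path remains; maximum flow = 15.
In the residual graph, reachable from Depot: {Depot, Jct1, HubC, Y3, Jct3, HubB}.
Min-cut edges: Y3→HubA (6), Jct3→Port (4), HubB→Port (5); capacity 6 + 4 + 5 = 15.
This cut is saturated, so no flow can exceed 15.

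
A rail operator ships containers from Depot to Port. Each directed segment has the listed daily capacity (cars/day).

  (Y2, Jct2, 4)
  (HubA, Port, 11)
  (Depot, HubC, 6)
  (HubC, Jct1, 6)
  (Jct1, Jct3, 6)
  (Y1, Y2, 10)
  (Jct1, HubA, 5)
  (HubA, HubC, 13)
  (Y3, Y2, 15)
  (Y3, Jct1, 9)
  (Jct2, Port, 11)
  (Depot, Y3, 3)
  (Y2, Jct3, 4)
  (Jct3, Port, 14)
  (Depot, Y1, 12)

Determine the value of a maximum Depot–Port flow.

17

Augment Depot→HubC→Jct1→Jct3→Port: bottleneck 6, flow now 6.
Augment Depot→Y3→Jct1→HubA→Port: bottleneck 3, flow now 9.
Augment Depot→Y1→Y2→Jct3→Port: bottleneck 4, flow now 13.
Augment Depot→Y1→Y2→Jct2→Port: bottleneck 4, flow now 17.
No augmenting path remains; maximum flow = 17.
In the residual graph, reachable from Depot: {Depot, Y1, Y2}.
Min-cut edges: Depot→HubC (6), Depot→Y3 (3), Y2→Jct3 (4), Y2→Jct2 (4); capacity 6 + 3 + 4 + 4 = 17.
This cut is saturated, so no flow can exceed 17.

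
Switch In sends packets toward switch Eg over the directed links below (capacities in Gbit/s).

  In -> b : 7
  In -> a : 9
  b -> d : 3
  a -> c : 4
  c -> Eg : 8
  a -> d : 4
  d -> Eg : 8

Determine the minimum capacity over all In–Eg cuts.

11

Augment In→a→c→Eg: bottleneck 4, flow now 4.
Augment In→a→d→Eg: bottleneck 4, flow now 8.
Augment In→b→d→Eg: bottleneck 3, flow now 11.
No augmenting path remains; maximum flow = 11.
By max-flow min-cut, the minimum cut capacity equals the max flow.
In the residual graph, reachable from In: {In, a, b}.
Min-cut edges: a→c (4), a→d (4), b→d (3); capacity 4 + 4 + 3 = 11.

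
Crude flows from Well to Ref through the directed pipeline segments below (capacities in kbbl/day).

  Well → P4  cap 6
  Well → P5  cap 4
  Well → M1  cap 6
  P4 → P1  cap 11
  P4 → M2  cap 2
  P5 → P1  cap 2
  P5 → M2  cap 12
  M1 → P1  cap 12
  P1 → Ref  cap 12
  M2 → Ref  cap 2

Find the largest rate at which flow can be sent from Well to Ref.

14

Augment Well→P4→P1→Ref: bottleneck 6, flow now 6.
Augment Well→P5→P1→Ref: bottleneck 2, flow now 8.
Augment Well→P5→M2→Ref: bottleneck 2, flow now 10.
Augment Well→M1→P1→Ref: bottleneck 4, flow now 14.
No augmenting path remains; maximum flow = 14.
In the residual graph, reachable from Well: {Well, P4, P5, M1, P1, M2}.
Min-cut edges: P1→Ref (12), M2→Ref (2); capacity 12 + 2 = 14.
This cut is saturated, so no flow can exceed 14.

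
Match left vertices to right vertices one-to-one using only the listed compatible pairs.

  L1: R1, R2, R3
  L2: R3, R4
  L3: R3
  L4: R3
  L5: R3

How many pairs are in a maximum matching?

3

Unit-capacity flow: source→left, listed edges, right→sink; max matching = max flow.
Augmenting path L1→R1 (+1); matched 1.
Augmenting path L2→R3 (+1); matched 2.
Augmenting path L3→R3→L2→R4 (+1); matched 3.
No augmenting path remains; maximum matching = 3.
König certificate: {L1, L2, R3} is a vertex cover of size 3 (every listed pair touches it), so no matching can be larger.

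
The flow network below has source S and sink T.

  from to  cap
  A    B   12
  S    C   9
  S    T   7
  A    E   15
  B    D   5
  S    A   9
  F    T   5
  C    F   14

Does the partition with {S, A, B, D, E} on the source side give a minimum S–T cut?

Given cut capacity: 9 + 7 = 16.
Augment S→T: bottleneck 7, flow now 7.
Augment S→C→F→T: bottleneck 5, flow now 12.
No augmenting path remains; maximum flow = 12.
In the residual graph, reachable from S: {S, A, B, C, D, E, F}.
Min-cut edges: S→T (7), F→T (5); capacity 7 + 5 = 12.
Cut capacity 16 exceeds the max flow 12, so it is not minimum.

No — its capacity is 16, but the minimum cut has capacity 12.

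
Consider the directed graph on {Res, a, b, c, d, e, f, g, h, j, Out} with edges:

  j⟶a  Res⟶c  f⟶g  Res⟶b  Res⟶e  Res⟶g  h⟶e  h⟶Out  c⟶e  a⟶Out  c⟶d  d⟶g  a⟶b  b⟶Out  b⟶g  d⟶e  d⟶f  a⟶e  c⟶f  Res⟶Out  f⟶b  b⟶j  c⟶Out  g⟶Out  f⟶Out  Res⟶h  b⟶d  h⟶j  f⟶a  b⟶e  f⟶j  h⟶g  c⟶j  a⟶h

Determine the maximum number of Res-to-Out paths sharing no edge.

Assign every edge capacity 1; by Menger, the answer equals the max flow.
Path Res→Out (+1); total 1.
Path Res→b→Out (+1); total 2.
Path Res→c→Out (+1); total 3.
Path Res→g→Out (+1); total 4.
Path Res→h→Out (+1); total 5.
No residual Res→Out path; max flow = 5.
Certifying cut of size 5: {Res→Out, Res→b, Res→c, Res→g, Res→h}.

5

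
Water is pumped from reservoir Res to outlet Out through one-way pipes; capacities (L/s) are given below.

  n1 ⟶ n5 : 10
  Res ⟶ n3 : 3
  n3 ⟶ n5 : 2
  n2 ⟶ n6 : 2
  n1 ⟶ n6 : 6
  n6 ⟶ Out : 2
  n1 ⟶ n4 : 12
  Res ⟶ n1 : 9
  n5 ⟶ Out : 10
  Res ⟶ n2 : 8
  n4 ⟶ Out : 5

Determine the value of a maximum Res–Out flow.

Augment Res→n1→n4→Out: bottleneck 5, flow now 5.
Augment Res→n1→n5→Out: bottleneck 4, flow now 9.
Augment Res→n2→n6→Out: bottleneck 2, flow now 11.
Augment Res→n3→n5→Out: bottleneck 2, flow now 13.
No augmenting path remains; maximum flow = 13.
In the residual graph, reachable from Res: {Res, n2, n3}.
Min-cut edges: Res→n1 (9), n2→n6 (2), n3→n5 (2); capacity 9 + 2 + 2 = 13.
This cut is saturated, so no flow can exceed 13.

13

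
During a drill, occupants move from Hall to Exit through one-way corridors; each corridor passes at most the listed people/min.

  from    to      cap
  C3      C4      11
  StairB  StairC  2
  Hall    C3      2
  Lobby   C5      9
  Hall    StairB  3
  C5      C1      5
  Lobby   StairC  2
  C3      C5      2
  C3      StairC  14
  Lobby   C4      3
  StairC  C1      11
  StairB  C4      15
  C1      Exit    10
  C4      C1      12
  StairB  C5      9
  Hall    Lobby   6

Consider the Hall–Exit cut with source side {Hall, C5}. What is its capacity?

16

Edges leaving {Hall, C5}: Hall→C3 (2), Hall→Lobby (6), Hall→StairB (3), C5→C1 (5).
Cut capacity = 2 + 6 + 3 + 5 = 16.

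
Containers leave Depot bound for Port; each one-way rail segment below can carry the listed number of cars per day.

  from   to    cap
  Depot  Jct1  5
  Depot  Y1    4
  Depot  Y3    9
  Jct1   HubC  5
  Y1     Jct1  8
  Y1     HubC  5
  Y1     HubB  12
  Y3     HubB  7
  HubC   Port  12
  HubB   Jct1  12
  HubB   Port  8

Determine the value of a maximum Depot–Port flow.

16

Augment Depot→Jct1→HubC→Port: bottleneck 5, flow now 5.
Augment Depot→Y1→HubC→Port: bottleneck 4, flow now 9.
Augment Depot→Y3→HubB→Port: bottleneck 7, flow now 16.
No augmenting path remains; maximum flow = 16.
In the residual graph, reachable from Depot: {Depot, Y3}.
Min-cut edges: Depot→Jct1 (5), Depot→Y1 (4), Y3→HubB (7); capacity 5 + 4 + 7 = 16.
This cut is saturated, so no flow can exceed 16.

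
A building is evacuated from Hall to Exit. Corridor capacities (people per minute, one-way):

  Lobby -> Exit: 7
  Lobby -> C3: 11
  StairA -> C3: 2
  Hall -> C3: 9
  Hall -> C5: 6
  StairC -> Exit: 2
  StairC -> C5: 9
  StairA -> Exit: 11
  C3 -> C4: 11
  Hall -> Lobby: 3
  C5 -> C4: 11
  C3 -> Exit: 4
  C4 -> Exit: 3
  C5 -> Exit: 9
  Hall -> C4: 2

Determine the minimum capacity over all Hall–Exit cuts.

16

Augment Hall→Lobby→Exit: bottleneck 3, flow now 3.
Augment Hall→C3→Exit: bottleneck 4, flow now 7.
Augment Hall→C5→Exit: bottleneck 6, flow now 13.
Augment Hall→C4→Exit: bottleneck 2, flow now 15.
Augment Hall→C3→C4→Exit: bottleneck 1, flow now 16.
No augmenting path remains; maximum flow = 16.
By max-flow min-cut, the minimum cut capacity equals the max flow.
In the residual graph, reachable from Hall: {Hall, C3, C4}.
Min-cut edges: Hall→Lobby (3), Hall→C5 (6), C3→Exit (4), C4→Exit (3); capacity 3 + 6 + 4 + 3 = 16.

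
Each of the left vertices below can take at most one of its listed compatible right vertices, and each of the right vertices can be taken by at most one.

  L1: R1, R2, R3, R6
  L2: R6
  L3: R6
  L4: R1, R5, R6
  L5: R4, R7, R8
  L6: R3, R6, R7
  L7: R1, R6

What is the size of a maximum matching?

6

Unit-capacity flow: source→left, listed edges, right→sink; max matching = max flow.
Augmenting path L1→R1 (+1); matched 1.
Augmenting path L2→R6 (+1); matched 2.
Augmenting path L4→R5 (+1); matched 3.
Augmenting path L5→R4 (+1); matched 4.
Augmenting path L6→R3 (+1); matched 5.
Augmenting path L7→R1→L1→R2 (+1); matched 6.
No augmenting path remains; maximum matching = 6.
König certificate: {L1, L4, L5, L6, L7, R6} is a vertex cover of size 6 (every listed pair touches it), so no matching can be larger.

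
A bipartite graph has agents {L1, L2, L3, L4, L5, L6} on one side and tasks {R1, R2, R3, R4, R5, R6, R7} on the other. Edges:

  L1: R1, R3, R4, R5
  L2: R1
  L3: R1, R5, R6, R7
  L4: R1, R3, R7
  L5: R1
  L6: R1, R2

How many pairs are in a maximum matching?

5

Unit-capacity flow: source→left, listed edges, right→sink; max matching = max flow.
Augmenting path L1→R1 (+1); matched 1.
Augmenting path L3→R5 (+1); matched 2.
Augmenting path L4→R3 (+1); matched 3.
Augmenting path L6→R2 (+1); matched 4.
Augmenting path L2→R1→L1→R4 (+1); matched 5.
No augmenting path remains; maximum matching = 5.
König certificate: {L1, L3, L4, L6, R1} is a vertex cover of size 5 (every listed pair touches it), so no matching can be larger.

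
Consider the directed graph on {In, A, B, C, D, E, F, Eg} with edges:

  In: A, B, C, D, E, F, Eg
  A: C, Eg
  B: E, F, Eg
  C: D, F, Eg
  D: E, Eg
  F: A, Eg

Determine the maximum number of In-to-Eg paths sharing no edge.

Assign every edge capacity 1; by Menger, the answer equals the max flow.
Path In→Eg (+1); total 1.
Path In→A→Eg (+1); total 2.
Path In→B→Eg (+1); total 3.
Path In→C→Eg (+1); total 4.
Path In→D→Eg (+1); total 5.
Path In→F→Eg (+1); total 6.
No residual In→Eg path; max flow = 6.
Certifying cut of size 6: {In→A, In→B, In→C, In→D, In→Eg, In→F}.

6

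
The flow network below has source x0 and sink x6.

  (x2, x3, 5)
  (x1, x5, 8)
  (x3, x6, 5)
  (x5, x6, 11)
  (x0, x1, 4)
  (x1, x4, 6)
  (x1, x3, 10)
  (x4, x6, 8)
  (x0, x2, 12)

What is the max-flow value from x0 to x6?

Augment x0→x1→x3→x6: bottleneck 4, flow now 4.
Augment x0→x2→x3→x6: bottleneck 1, flow now 5.
Augment x0→x2→x3→x1→x4→x6: bottleneck 4, flow now 9. (uses reverse residual edge)
No augmenting path remains; maximum flow = 9.
In the residual graph, reachable from x0: {x0, x2}.
Min-cut edges: x0→x1 (4), x2→x3 (5); capacity 4 + 5 = 9.
This cut is saturated, so no flow can exceed 9.

9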